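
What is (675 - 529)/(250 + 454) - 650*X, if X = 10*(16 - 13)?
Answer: -6863927/352 ≈ -19500.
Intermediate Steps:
X = 30 (X = 10*3 = 30)
(675 - 529)/(250 + 454) - 650*X = (675 - 529)/(250 + 454) - 650*30 = 146/704 - 19500 = 146*(1/704) - 19500 = 73/352 - 19500 = -6863927/352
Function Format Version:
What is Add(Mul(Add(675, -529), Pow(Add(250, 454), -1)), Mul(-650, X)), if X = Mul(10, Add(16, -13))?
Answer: Rational(-6863927, 352) ≈ -19500.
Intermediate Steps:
X = 30 (X = Mul(10, 3) = 30)
Add(Mul(Add(675, -529), Pow(Add(250, 454), -1)), Mul(-650, X)) = Add(Mul(Add(675, -529), Pow(Add(250, 454), -1)), Mul(-650, 30)) = Add(Mul(146, Pow(704, -1)), -19500) = Add(Mul(146, Rational(1, 704)), -19500) = Add(Rational(73, 352), -19500) = Rational(-6863927, 352)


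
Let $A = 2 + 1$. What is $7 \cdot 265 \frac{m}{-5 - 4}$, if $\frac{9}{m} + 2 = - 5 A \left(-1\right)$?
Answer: $- \frac{1855}{13} \approx -142.69$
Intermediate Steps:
$A = 3$
$m = \frac{9}{13}$ ($m = \frac{9}{-2 + \left(-5\right) 3 \left(-1\right)} = \frac{9}{-2 - -15} = \frac{9}{-2 + 15} = \frac{9}{13} \approx 0.69231$)
$7 \cdot 265 \frac{m}{-5 - 4} = 7 \cdot 265 \frac{9}{13 \left(-5 - 4\right)} = 1855 \frac{9}{13 \left(-9\right)} = 1855 \cdot \frac{9}{13} \left(- \frac{1}{9}\right) = 1855 \left(- \frac{1}{13}\right) = - \frac{1855}{13}$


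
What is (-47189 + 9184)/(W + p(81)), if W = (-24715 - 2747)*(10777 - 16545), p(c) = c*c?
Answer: -38005/158407377 ≈ -0.00023992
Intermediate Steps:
p(c) = c**2
W = 158400816 (W = -27462*(-5768) = 158400816)
(-47189 + 9184)/(W + p(81)) = (-47189 + 9184)/(158400816 + 81**2) = -38005/(158400816 + 6561) = -38005/158407377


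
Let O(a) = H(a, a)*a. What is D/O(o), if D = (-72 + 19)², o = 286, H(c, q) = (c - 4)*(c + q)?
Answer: 2809/46132944 ≈ 6.0889e-5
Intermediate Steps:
H(c, q) = (-4 + c)*(c + q)
O(a) = a*(-8*a + 2*a²) (O(a) = (a² - 4*a - 4*a + a*a)*a = (a² - 4*a - 4*a + a²)*a = (-8*a + 2*a²)*a = a*(-8*a + 2*a²))
D = 2809 (D = (-53)² = 2809)
D/O(o) = 2809/((2*286²*(-4 + 286))) = 2809/((2*81796*282)) = 2809/46132944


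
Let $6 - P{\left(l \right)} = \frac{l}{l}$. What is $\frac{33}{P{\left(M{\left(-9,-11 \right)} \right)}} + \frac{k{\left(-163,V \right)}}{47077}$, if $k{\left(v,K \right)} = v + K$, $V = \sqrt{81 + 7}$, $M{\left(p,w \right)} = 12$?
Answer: $\frac{1552726}{235385} + \frac{2 \sqrt{22}}{47077} \approx 6.5967$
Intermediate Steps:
$P{\left(l \right)} = 5$ ($P{\left(l \right)} = 6 - \frac{l}{l} = 6 - 1 = 5$)
$V = 2 \sqrt{22}$ ($V = \sqrt{88} = 2 \sqrt{22} \approx 9.3808$)
$k{\left(v,K \right)} = K + v$
$\frac{33}{P{\left(M{\left(-9,-11 \right)} \right)}} + \frac{k{\left(-163,V \right)}}{47077} = \frac{33}{5} + \frac{2 \sqrt{22} - 163}{47077} = 33 \cdot \frac{1}{5} + \left(-163 + 2 \sqrt{22}\right) \frac{1}{47077} = \frac{33}{5} - \left(\frac{163}{47077} - \frac{2 \sqrt{22}}{47077}\right) = \frac{1552726}{235385} + \frac{2 \sqrt{22}}{47077}$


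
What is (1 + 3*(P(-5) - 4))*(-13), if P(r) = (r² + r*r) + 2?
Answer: -1885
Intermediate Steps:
P(r) = 2 + 2*r² (P(r) = (r² + r²) + 2 = 2*r² + 2 = 2 + 2*r²)
(1 + 3*(P(-5) - 4))*(-13) = (1 + 3*((2 + 2*(-5)²) - 4))*(-13) = (1 + 3*((2 + 2*25) - 4))*(-13) = (1 + 3*((2 + 50) - 4))*(-13) = (1 + 3*(52 - 4))*(-13) = (1 + 3*48)*(-13) = (1 + 144)*(-13) = 145*(-13) = -1885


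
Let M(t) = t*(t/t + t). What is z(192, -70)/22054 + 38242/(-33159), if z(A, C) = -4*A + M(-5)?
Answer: -434096000/365644293 ≈ -1.1872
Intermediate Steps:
M(t) = t*(1 + t)
z(A, C) = 20 - 4*A (z(A, C) = -4*A - 5*(1 - 5) = -4*A - 5*(-4) = -4*A + 20 = 20 - 4*A)
z(192, -70)/22054 + 38242/(-33159) = (20 - 4*192)/22054 + 38242/(-33159) = (20 - 768)*(1/22054) + 38242*(-1/33159) = -748*1/22054 - 38242/33159 = -374/11027 - 38242/33159 = -434096000/365644293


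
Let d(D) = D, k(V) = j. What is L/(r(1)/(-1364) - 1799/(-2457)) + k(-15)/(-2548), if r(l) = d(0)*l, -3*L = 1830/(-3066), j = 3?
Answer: 12933057/47803028 ≈ 0.27055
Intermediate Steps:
k(V) = 3
L = 305/1533 (L = -610/(-3066) = -610*(-1)/3066 = -⅓*(-305/511) = 305/1533 ≈ 0.19896)
r(l) = 0 (r(l) = 0*l = 0)
L/(r(1)/(-1364) - 1799/(-2457)) + k(-15)/(-2548) = 305/(1533*(0/(-1364) - 1799/(-2457))) + 3/(-2548) = 305/(1533*(0*(-1/1364) - 1799*(-1/2457))) + 3*(-1/2548) = 305/(1533*(0 + 257/351)) - 3/2548 = 305/(1533*(257/351)) - 3/2548 = (305/1533)*(351/257) - 3/2548 = 35685/131327 - 3/2548 = 12933057/47803028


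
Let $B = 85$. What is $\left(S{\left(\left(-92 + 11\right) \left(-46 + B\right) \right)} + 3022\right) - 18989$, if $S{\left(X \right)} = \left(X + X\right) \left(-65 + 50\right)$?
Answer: $78803$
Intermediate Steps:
$S{\left(X \right)} = - 30 X$ ($S{\left(X \right)} = 2 X \left(-15\right) = - 30 X$)
$\left(S{\left(\left(-92 + 11\right) \left(-46 + B\right) \right)} + 3022\right) - 18989 = \left(- 30 \left(-92 + 11\right) \left(-46 + 85\right) + 3022\right) - 18989 = \left(- 30 \left(\left(-81\right) 39\right) + 3022\right) - 18989 = \left(\left(-30\right) \left(-3159\right) + 3022\right) - 18989 = \left(94770 + 3022\right) - 18989 = 97792 - 18989 = 78803$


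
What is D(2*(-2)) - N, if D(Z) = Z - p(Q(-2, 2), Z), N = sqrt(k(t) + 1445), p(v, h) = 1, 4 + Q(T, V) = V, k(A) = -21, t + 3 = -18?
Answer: -5 - 4*sqrt(89) ≈ -42.736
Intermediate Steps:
t = -21 (t = -3 - 18 = -21)
Q(T, V) = -4 + V
N = 4*sqrt(89) (N = sqrt(-21 + 1445) = sqrt(1424) = 4*sqrt(89) ≈ 37.736)
D(Z) = -1 + Z (D(Z) = Z - 1*1 = Z - 1 = -1 + Z)
D(2*(-2)) - N = (-1 + 2*(-2)) - 4*sqrt(89) = (-1 - 4) - 4*sqrt(89) = -5 - 4*sqrt(89)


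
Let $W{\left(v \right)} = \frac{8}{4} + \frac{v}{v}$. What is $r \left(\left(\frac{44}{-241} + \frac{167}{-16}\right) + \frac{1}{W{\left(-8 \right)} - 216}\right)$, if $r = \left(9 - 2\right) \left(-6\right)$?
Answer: $\frac{61084933}{136888} \approx 446.24$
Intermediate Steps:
$W{\left(v \right)} = 3$ ($W{\left(v \right)} = 8 \cdot \frac{1}{4} + 1 = 2 + 1 = 3$)
$r = -42$ ($r = 7 \left(-6\right) = -42$)
$r \left(\left(\frac{44}{-241} + \frac{167}{-16}\right) + \frac{1}{W{\left(-8 \right)} - 216}\right) = - 42 \left(\left(\frac{44}{-241} + \frac{167}{-16}\right) + \frac{1}{3 - 216}\right) = - 42 \left(\left(44 \left(- \frac{1}{241}\right) + 167 \left(- \frac{1}{16}\right)\right) + \frac{1}{-213}\right) = - 42 \left(\left(- \frac{44}{241} - \frac{167}{16}\right) - \frac{1}{213}\right) = - 42 \left(- \frac{40951}{3856} - \frac{1}{213}\right) = \left(-42\right) \left(- \frac{8726419}{821328}\right) = \frac{61084933}{136888}$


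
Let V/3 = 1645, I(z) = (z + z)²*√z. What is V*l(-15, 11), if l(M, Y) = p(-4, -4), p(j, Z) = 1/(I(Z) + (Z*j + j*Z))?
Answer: 4935/544 - 4935*I/136 ≈ 9.0717 - 36.287*I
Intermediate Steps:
I(z) = 4*z^(5/2) (I(z) = (2*z)²*√z = (4*z²)*√z = 4*z^(5/2))
V = 4935 (V = 3*1645 = 4935)
p(j, Z) = 1/(4*Z^(5/2) + 2*Z*j) (p(j, Z) = 1/(4*Z^(5/2) + (Z*j + j*Z)) = 1/(4*Z^(5/2) + (Z*j + Z*j)) = 1/(4*Z^(5/2) + 2*Z*j))
l(M, Y) = (16 - 64*I)/8704 (l(M, Y) = 1/(2*(2*(-4)^(5/2) - 4*(-4))) = 1/(2*(2*(32*I) + 16)) = 1/(2*(64*I + 16)) = 1/(2*(16 + 64*I)) = ((16 - 64*I)/4352)/2 = (16 - 64*I)/8704)
V*l(-15, 11) = 4935*(1/544 - I/136) = 4935/544 - 4935*I/136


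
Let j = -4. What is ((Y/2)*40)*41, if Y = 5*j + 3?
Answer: -13940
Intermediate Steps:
Y = -17 (Y = 5*(-4) + 3 = -20 + 3 = -17)
((Y/2)*40)*41 = (-17/2*40)*41 = (-17*½*40)*41 = -17/2*40*41 = -340*41 = -13940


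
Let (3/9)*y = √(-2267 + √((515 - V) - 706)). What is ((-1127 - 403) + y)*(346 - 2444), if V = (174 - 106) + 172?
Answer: 3209940 - 6294*√(-2267 + I*√431) ≈ 3.2086e+6 - 2.9968e+5*I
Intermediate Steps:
V = 240 (V = 68 + 172 = 240)
y = 3*√(-2267 + I*√431) (y = 3*√(-2267 + √((515 - 1*240) - 706)) = 3*√(-2267 + √((515 - 240) - 706)) = 3*√(-2267 + √(275 - 706)) = 3*√(-2267 + √(-431)) = 3*√(-2267 + I*√431) ≈ 0.65403 + 142.84*I)
((-1127 - 403) + y)*(346 - 2444) = ((-1127 - 403) + 3*√(-2267 + I*√431))*(346 - 2444) = (-1530 + 3*√(-2267 + I*√431))*(-2098) = 3209940 - 6294*√(-2267 + I*√431)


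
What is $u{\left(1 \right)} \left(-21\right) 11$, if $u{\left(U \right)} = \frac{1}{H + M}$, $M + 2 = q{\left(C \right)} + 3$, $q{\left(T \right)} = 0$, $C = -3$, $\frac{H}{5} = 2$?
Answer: $-21$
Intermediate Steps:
$H = 10$ ($H = 5 \cdot 2 = 10$)
$M = 1$ ($M = -2 + \left(0 + 3\right) = -2 + 3 = 1$)
$u{\left(U \right)} = \frac{1}{11}$ ($u{\left(U \right)} = \frac{1}{10 + 1} = \frac{1}{11}$)
$u{\left(1 \right)} \left(-21\right) 11 = \frac{1}{11} \left(-21\right) 11 = \left(- \frac{21}{11}\right) 11 = -21$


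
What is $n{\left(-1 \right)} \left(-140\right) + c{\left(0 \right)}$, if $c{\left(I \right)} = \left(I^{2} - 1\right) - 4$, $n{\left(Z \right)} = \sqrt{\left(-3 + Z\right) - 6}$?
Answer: $-5 - 140 i \sqrt{10} \approx -5.0 - 442.72 i$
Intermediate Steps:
$n{\left(Z \right)} = \sqrt{-9 + Z}$
$c{\left(I \right)} = -5 + I^{2}$ ($c{\left(I \right)} = \left(-1 + I^{2}\right) - 4 = -5 + I^{2}$)
$n{\left(-1 \right)} \left(-140\right) + c{\left(0 \right)} = \sqrt{-9 - 1} \left(-140\right) - \left(5 - 0^{2}\right) = \sqrt{-10} \left(-140\right) + \left(-5 + 0\right) = i \sqrt{10} \left(-140\right) - 5 = - 140 i \sqrt{10} - 5 = -5 - 140 i \sqrt{10}$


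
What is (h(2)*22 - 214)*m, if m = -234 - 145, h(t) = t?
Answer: 64430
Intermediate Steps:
m = -379
(h(2)*22 - 214)*m = (2*22 - 214)*(-379) = (44 - 214)*(-379) = -170*(-379) = 64430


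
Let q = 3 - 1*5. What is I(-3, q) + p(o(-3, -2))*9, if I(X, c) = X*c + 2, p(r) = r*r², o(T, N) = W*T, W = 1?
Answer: -235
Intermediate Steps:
q = -2 (q = 3 - 5 = -2)
o(T, N) = T (o(T, N) = 1*T = T)
p(r) = r³
I(X, c) = 2 + X*c
I(-3, q) + p(o(-3, -2))*9 = (2 - 3*(-2)) + (-3)³*9 = (2 + 6) - 27*9 = 8 - 243 = -235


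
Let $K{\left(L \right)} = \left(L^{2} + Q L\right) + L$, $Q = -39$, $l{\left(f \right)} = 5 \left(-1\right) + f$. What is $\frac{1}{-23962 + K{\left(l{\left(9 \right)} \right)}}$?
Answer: $- \frac{1}{24098} \approx -4.1497 \cdot 10^{-5}$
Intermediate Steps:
$l{\left(f \right)} = -5 + f$
$K{\left(L \right)} = L^{2} - 38 L$ ($K{\left(L \right)} = \left(L^{2} - 39 L\right) + L = L^{2} - 38 L$)
$\frac{1}{-23962 + K{\left(l{\left(9 \right)} \right)}} = \frac{1}{-23962 + \left(-5 + 9\right) \left(-38 + \left(-5 + 9\right)\right)} = \frac{1}{-23962 + 4 \left(-38 + 4\right)} = \frac{1}{-23962 + 4 \left(-34\right)} = \frac{1}{-23962 - 136} = \frac{1}{-24098} = - \frac{1}{24098}$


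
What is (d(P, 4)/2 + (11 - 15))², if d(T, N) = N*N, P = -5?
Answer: 16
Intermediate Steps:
d(T, N) = N²
(d(P, 4)/2 + (11 - 15))² = (4²/2 + (11 - 15))² = ((½)*16 - 4)² = (8 - 4)² = 4² = 16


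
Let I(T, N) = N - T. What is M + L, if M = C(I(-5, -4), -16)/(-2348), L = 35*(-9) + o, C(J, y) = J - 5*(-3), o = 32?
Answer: -166125/587 ≈ -283.01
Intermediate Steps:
C(J, y) = 15 + J (C(J, y) = J + 15 = 15 + J)
L = -283 (L = 35*(-9) + 32 = -315 + 32 = -283)
M = -4/587 (M = (15 + (-4 - 1*(-5)))/(-2348) = (15 + (-4 + 5))*(-1/2348) = (15 + 1)*(-1/2348) = 16*(-1/2348) = -4/587 ≈ -0.0068143)
M + L = -4/587 - 283 = -166125/587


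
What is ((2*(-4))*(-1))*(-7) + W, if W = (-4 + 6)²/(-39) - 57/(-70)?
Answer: -150937/2730 ≈ -55.288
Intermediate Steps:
W = 1943/2730 (W = 2²*(-1/39) - 57*(-1/70) = 4*(-1/39) + 57/70 = -4/39 + 57/70 = 1943/2730 ≈ 0.71172)
((2*(-4))*(-1))*(-7) + W = ((2*(-4))*(-1))*(-7) + 1943/2730 = -8*(-1)*(-7) + 1943/2730 = 8*(-7) + 1943/2730 = -56 + 1943/2730 = -150937/2730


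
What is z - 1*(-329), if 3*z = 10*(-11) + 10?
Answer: 887/3 ≈ 295.67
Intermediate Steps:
z = -100/3 (z = (10*(-11) + 10)/3 = (-110 + 10)/3 = (⅓)*(-100) = -100/3 ≈ -33.333)
z - 1*(-329) = -100/3 - 1*(-329) = -100/3 + 329 = 887/3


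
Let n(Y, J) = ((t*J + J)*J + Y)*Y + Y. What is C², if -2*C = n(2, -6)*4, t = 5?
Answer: 767376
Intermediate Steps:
n(Y, J) = Y + Y*(Y + 6*J²) (n(Y, J) = ((5*J + J)*J + Y)*Y + Y = ((6*J)*J + Y)*Y + Y = (6*J² + Y)*Y + Y = (Y + 6*J²)*Y + Y = Y*(Y + 6*J²) + Y = Y + Y*(Y + 6*J²))
C = -876 (C = -2*(1 + 2 + 6*(-6)²)*4/2 = -2*(1 + 2 + 6*36)*4/2 = -2*(1 + 2 + 216)*4/2 = -2*219*4/2 = -219*4 = -½*1752 = -876)
C² = (-876)² = 767376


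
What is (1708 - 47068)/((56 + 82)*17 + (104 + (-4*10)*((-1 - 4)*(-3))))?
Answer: -4536/185 ≈ -24.519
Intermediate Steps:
(1708 - 47068)/((56 + 82)*17 + (104 + (-4*10)*((-1 - 4)*(-3)))) = -45360/(138*17 + (104 - (-200)*(-3))) = -45360/(2346 + (104 - 40*15)) = -45360/(2346 + (104 - 600)) = -45360/(2346 - 496) = -45360/1850 = -45360*1/1850 = -4536/185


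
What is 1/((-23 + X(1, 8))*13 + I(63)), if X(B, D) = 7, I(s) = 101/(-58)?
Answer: -58/12165 ≈ -0.0047678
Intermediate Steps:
I(s) = -101/58 (I(s) = 101*(-1/58) = -101/58)
1/((-23 + X(1, 8))*13 + I(63)) = 1/((-23 + 7)*13 - 101/58) = 1/(-16*13 - 101/58) = 1/(-208 - 101/58) = 1/(-12165/58) = -58/12165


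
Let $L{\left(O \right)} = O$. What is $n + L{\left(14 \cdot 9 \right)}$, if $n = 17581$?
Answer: $17707$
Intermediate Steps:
$n + L{\left(14 \cdot 9 \right)} = 17581 + 14 \cdot 9 = 17581 + 126 = 17707$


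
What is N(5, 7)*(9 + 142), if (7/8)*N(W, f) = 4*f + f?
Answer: 6040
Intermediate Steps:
N(W, f) = 40*f/7 (N(W, f) = 8*(4*f + f)/7 = 8*(5*f)/7 = 40*f/7)
N(5, 7)*(9 + 142) = ((40/7)*7)*(9 + 142) = 40*151 = 6040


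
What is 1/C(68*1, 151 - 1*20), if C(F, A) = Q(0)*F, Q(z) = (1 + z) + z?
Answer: 1/68 ≈ 0.014706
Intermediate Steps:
Q(z) = 1 + 2*z
C(F, A) = F (C(F, A) = (1 + 2*0)*F = (1 + 0)*F = 1*F = F)
1/C(68*1, 151 - 1*20) = 1/(68*1) = 1/68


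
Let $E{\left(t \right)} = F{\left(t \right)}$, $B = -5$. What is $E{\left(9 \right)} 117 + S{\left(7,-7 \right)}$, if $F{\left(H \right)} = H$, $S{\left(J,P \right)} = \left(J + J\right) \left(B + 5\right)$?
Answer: $1053$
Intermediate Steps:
$S{\left(J,P \right)} = 0$ ($S{\left(J,P \right)} = \left(J + J\right) \left(-5 + 5\right) = 2 J 0 = 0$)
$E{\left(t \right)} = t$
$E{\left(9 \right)} 117 + S{\left(7,-7 \right)} = 9 \cdot 117 + 0 = 1053 + 0 = 1053$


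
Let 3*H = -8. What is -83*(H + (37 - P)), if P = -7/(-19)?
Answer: -160688/57 ≈ -2819.1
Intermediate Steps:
H = -8/3 (H = (⅓)*(-8) = -8/3 ≈ -2.6667)
P = 7/19 (P = -7*(-1/19) = 7/19 ≈ 0.36842)
-83*(H + (37 - P)) = -83*(-8/3 + (37 - 1*7/19)) = -83*(-8/3 + (37 - 7/19)) = -83*(-8/3 + 696/19) = -83*1936/57 = -160688/57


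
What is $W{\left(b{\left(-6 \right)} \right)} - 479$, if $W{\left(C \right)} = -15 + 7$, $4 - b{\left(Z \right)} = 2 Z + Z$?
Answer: $-487$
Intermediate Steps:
$b{\left(Z \right)} = 4 - 3 Z$ ($b{\left(Z \right)} = 4 - \left(2 Z + Z\right) = 4 - 3 Z$)
$W{\left(C \right)} = -8$
$W{\left(b{\left(-6 \right)} \right)} - 479 = -8 - 479 = -487$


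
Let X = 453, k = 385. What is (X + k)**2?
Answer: 702244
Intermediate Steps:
(X + k)**2 = (453 + 385)**2 = 838**2 = 702244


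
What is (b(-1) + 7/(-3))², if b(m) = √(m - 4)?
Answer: 4/9 - 14*I*√5/3 ≈ 0.44444 - 10.435*I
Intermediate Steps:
b(m) = √(-4 + m)
(b(-1) + 7/(-3))² = (√(-4 - 1) + 7/(-3))² = (√(-5) + 7*(-⅓))² = (I*√5 - 7/3)² = (-7/3 + I*√5)²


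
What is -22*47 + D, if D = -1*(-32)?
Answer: -1002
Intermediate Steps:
D = 32
-22*47 + D = -22*47 + 32 = -1034 + 32 = -1002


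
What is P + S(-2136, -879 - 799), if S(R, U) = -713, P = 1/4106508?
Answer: -2927940203/4106508 ≈ -713.00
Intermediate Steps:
P = 1/4106508 ≈ 2.4352e-7
P + S(-2136, -879 - 799) = 1/4106508 - 713 = -2927940203/4106508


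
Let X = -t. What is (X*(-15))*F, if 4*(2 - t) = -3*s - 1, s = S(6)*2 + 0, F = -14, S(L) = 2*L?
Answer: -8505/2 ≈ -4252.5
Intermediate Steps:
s = 24 (s = (2*6)*2 + 0 = 12*2 + 0 = 24 + 0 = 24)
t = 81/4 (t = 2 - (-3*24 - 1)/4 = 2 - (-72 - 1)/4 = 2 - ¼*(-73) = 2 + 73/4 = 81/4 ≈ 20.250)
X = -81/4 (X = -1*81/4 = -81/4 ≈ -20.250)
(X*(-15))*F = -81/4*(-15)*(-14) = (1215/4)*(-14) = -8505/2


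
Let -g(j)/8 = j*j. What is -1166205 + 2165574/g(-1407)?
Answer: -45943817567/39396 ≈ -1.1662e+6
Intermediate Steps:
g(j) = -8*j² (g(j) = -8*j*j = -8*j²)
-1166205 + 2165574/g(-1407) = -1166205 + 2165574/((-8*(-1407)²)) = -1166205 + 2165574/((-8*1979649)) = -1166205 + 2165574/(-15837192) = -1166205 + 2165574*(-1/15837192) = -1166205 - 5387/39396 = -45943817567/39396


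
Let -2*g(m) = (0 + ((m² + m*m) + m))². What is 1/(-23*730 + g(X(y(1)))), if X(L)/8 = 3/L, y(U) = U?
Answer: -1/708278 ≈ -1.4119e-6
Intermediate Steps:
X(L) = 24/L (X(L) = 8*(3/L) = 24/L)
g(m) = -(m + 2*m²)²/2 (g(m) = -(0 + ((m² + m*m) + m))²/2 = -(0 + ((m² + m²) + m))²/2 = -(0 + (2*m² + m))²/2 = -(0 + (m + 2*m²))²/2 = -(m + 2*m²)²/2)
1/(-23*730 + g(X(y(1)))) = 1/(-23*730 - (24/1)²*(1 + 2*(24/1))²/2) = 1/(-16790 - (24*1)²*(1 + 2*(24*1))²/2) = 1/(-16790 - ½*24²*(1 + 2*24)²) = 1/(-16790 - ½*576*(1 + 48)²) = 1/(-16790 - ½*576*49²) = 1/(-16790 - ½*576*2401) = 1/(-16790 - 691488) = 1/(-708278) = -1/708278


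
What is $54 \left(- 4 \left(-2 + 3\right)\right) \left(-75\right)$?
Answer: $16200$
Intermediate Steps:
$54 \left(- 4 \left(-2 + 3\right)\right) \left(-75\right) = 54 \left(\left(-4\right) 1\right) \left(-75\right) = 54 \left(-4\right) \left(-75\right) = \left(-216\right) \left(-75\right) = 16200$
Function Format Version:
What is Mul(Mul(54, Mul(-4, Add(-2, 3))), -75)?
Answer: 16200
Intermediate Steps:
Mul(Mul(54, Mul(-4, Add(-2, 3))), -75) = Mul(Mul(54, Mul(-4, 1)), -75) = Mul(Mul(54, -4), -75) = Mul(-216, -75) = 16200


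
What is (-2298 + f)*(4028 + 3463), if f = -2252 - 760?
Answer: -39777210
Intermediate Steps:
f = -3012
(-2298 + f)*(4028 + 3463) = (-2298 - 3012)*(4028 + 3463) = -5310*7491 = -39777210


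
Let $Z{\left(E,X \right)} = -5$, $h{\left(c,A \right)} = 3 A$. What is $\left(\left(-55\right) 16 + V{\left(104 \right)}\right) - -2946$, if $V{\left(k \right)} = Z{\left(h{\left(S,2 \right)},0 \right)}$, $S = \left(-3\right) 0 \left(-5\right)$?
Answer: $2061$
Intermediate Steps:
$S = 0$ ($S = 0 \left(-5\right) = 0$)
$V{\left(k \right)} = -5$
$\left(\left(-55\right) 16 + V{\left(104 \right)}\right) - -2946 = \left(\left(-55\right) 16 - 5\right) - -2946 = \left(-880 - 5\right) + 2946 = -885 + 2946 = 2061$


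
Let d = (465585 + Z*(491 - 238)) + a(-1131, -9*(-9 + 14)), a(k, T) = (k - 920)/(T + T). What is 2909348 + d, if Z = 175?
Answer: 307730771/90 ≈ 3.4192e+6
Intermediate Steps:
a(k, T) = (-920 + k)/(2*T) (a(k, T) = (-920 + k)/((2*T)) = (-920 + k)*(1/(2*T)) = (-920 + k)/(2*T))
d = 45889451/90 (d = (465585 + 175*(491 - 238)) + (-920 - 1131)/(2*((-9*(-9 + 14)))) = (465585 + 175*253) + (½)*(-2051)/(-9*5) = (465585 + 44275) + (½)*(-2051)/(-45) = 509860 + (½)*(-1/45)*(-2051) = 509860 + 2051/90 = 45889451/90 ≈ 5.0988e+5)
2909348 + d = 2909348 + 45889451/90 = 307730771/90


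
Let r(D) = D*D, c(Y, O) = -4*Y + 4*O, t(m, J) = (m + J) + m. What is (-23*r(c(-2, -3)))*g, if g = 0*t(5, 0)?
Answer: 0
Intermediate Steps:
t(m, J) = J + 2*m (t(m, J) = (J + m) + m = J + 2*m)
g = 0 (g = 0*(0 + 2*5) = 0*(0 + 10) = 0*10 = 0)
r(D) = D**2
(-23*r(c(-2, -3)))*g = -23*(-4*(-2) + 4*(-3))**2*0 = -23*(8 - 12)**2*0 = -23*(-4)**2*0 = -23*16*0 = -368*0 = 0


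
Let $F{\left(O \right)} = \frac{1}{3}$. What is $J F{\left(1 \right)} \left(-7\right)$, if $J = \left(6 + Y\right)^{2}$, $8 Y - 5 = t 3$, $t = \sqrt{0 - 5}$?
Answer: $- \frac{4837}{48} - \frac{371 i \sqrt{5}}{32} \approx -100.77 - 25.924 i$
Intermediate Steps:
$t = i \sqrt{5}$ ($t = \sqrt{-5} = i \sqrt{5} \approx 2.2361 i$)
$Y = \frac{5}{8} + \frac{3 i \sqrt{5}}{8}$ ($Y = \frac{5}{8} + \frac{i \sqrt{5} \cdot 3}{8} = \frac{5}{8} + \frac{3 i \sqrt{5}}{8} \approx 0.625 + 0.83853 i$)
$F{\left(O \right)} = \frac{1}{3}$
$J = \left(\frac{53}{8} + \frac{3 i \sqrt{5}}{8}\right)^{2}$ ($J = \left(6 + \left(\frac{5}{8} + \frac{3 i \sqrt{5}}{8}\right)\right)^{2} = \left(\frac{53}{8} + \frac{3 i \sqrt{5}}{8}\right)^{2} \approx 43.188 + 11.11 i$)
$J F{\left(1 \right)} \left(-7\right) = \left(\frac{691}{16} + \frac{159 i \sqrt{5}}{32}\right) \frac{1}{3} \left(-7\right) = \left(\frac{691}{48} + \frac{53 i \sqrt{5}}{32}\right) \left(-7\right) = - \frac{4837}{48} - \frac{371 i \sqrt{5}}{32}$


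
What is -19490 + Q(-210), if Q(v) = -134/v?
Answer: -2046383/105 ≈ -19489.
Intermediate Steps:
-19490 + Q(-210) = -19490 - 134/(-210) = -19490 - 134*(-1/210) = -19490 + 67/105 = -2046383/105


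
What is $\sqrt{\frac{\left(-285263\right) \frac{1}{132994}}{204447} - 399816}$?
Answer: $\frac{i \sqrt{295587286666102569833242818}}{27190224318} \approx 632.31 i$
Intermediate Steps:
$\sqrt{\frac{\left(-285263\right) \frac{1}{132994}}{204447} - 399816} = \sqrt{\left(-285263\right) \frac{1}{132994} \cdot \frac{1}{204447} - 399816} = \sqrt{\left(- \frac{285263}{132994}\right) \frac{1}{204447} - 399816} = \sqrt{- \frac{285263}{27190224318} - 399816} = \sqrt{- \frac{10871086726210751}{27190224318}} = \frac{i \sqrt{295587286666102569833242818}}{27190224318}$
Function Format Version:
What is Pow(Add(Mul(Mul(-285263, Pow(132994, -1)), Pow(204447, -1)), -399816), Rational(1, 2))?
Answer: Mul(Rational(1, 27190224318), I, Pow(295587286666102569833242818, Rational(1, 2))) ≈ Mul(632.31, I)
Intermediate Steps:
Pow(Add(Mul(Mul(-285263, Pow(132994, -1)), Pow(204447, -1)), -399816), Rational(1, 2)) = Pow(Add(Mul(Mul(-285263, Rational(1, 132994)), Rational(1, 204447)), -399816), Rational(1, 2)) = Pow(Add(Mul(Rational(-285263, 132994), Rational(1, 204447)), -399816), Rational(1, 2)) = Pow(Add(Rational(-285263, 27190224318), -399816), Rational(1, 2)) = Pow(Rational(-10871086726210751, 27190224318), Rational(1, 2)) = Mul(Rational(1, 27190224318), I, Pow(295587286666102569833242818, Rational(1, 2)))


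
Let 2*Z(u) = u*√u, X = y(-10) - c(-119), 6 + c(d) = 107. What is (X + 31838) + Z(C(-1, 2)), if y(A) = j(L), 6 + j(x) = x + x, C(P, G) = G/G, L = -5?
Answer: 63443/2 ≈ 31722.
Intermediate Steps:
c(d) = 101 (c(d) = -6 + 107 = 101)
C(P, G) = 1
j(x) = -6 + 2*x (j(x) = -6 + (x + x) = -6 + 2*x)
y(A) = -16 (y(A) = -6 + 2*(-5) = -6 - 10 = -16)
X = -117 (X = -16 - 1*101 = -16 - 101 = -117)
Z(u) = u^(3/2)/2 (Z(u) = (u*√u)/2 = u^(3/2)/2)
(X + 31838) + Z(C(-1, 2)) = (-117 + 31838) + 1^(3/2)/2 = 31721 + (½)*1 = 31721 + ½ = 63443/2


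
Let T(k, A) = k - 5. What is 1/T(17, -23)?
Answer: 1/12 ≈ 0.083333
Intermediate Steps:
T(k, A) = -5 + k
1/T(17, -23) = 1/(-5 + 17) = 1/12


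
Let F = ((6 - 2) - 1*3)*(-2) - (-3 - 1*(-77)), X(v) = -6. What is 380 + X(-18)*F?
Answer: 836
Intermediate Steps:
F = -76 (F = (4 - 3)*(-2) - (-3 + 77) = 1*(-2) - 1*74 = -2 - 74 = -76)
380 + X(-18)*F = 380 - 6*(-76) = 380 + 456 = 836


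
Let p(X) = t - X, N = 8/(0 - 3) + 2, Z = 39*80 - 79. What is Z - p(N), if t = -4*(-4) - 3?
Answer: 9082/3 ≈ 3027.3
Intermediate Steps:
Z = 3041 (Z = 3120 - 79 = 3041)
t = 13 (t = 16 - 3 = 13)
N = -⅔ (N = 8/(-3) + 2 = -⅓*8 + 2 = -8/3 + 2 = -⅔ ≈ -0.66667)
p(X) = 13 - X
Z - p(N) = 3041 - (13 - 1*(-⅔)) = 3041 - (13 + ⅔) = 3041 - 1*41/3 = 3041 - 41/3 = 9082/3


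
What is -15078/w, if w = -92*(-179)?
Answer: -7539/8234 ≈ -0.91559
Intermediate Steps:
w = 16468
-15078/w = -15078/16468 = -15078*1/16468 = -7539/8234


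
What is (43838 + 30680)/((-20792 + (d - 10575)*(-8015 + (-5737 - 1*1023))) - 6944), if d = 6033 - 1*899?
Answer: 74518/80363039 ≈ 0.00092727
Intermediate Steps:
d = 5134 (d = 6033 - 899 = 5134)
(43838 + 30680)/((-20792 + (d - 10575)*(-8015 + (-5737 - 1*1023))) - 6944) = (43838 + 30680)/((-20792 + (5134 - 10575)*(-8015 + (-5737 - 1*1023))) - 6944) = 74518/((-20792 - 5441*(-8015 + (-5737 - 1023))) - 6944) = 74518/((-20792 - 5441*(-8015 - 6760)) - 6944) = 74518/((-20792 - 5441*(-14775)) - 6944) = 74518/((-20792 + 80390775) - 6944) = 74518/(80369983 - 6944) = 74518/80363039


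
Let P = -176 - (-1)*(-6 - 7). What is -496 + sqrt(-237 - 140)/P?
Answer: -496 - I*sqrt(377)/189 ≈ -496.0 - 0.10273*I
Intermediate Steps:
P = -189 (P = -176 - (-1)*(-13) = -176 - 1*13 = -176 - 13 = -189)
-496 + sqrt(-237 - 140)/P = -496 + sqrt(-237 - 140)/(-189) = -496 + sqrt(-377)*(-1/189) = -496 + (I*sqrt(377))*(-1/189) = -496 - I*sqrt(377)/189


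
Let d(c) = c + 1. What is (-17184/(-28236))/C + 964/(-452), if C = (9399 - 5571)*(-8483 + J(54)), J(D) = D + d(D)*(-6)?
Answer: -4753411773953/2228778115707 ≈ -2.1327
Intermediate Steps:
d(c) = 1 + c
J(D) = -6 - 5*D (J(D) = D + (1 + D)*(-6) = D + (-6 - 6*D) = -6 - 5*D)
C = -33529452 (C = (9399 - 5571)*(-8483 + (-6 - 5*54)) = 3828*(-8483 + (-6 - 270)) = 3828*(-8483 - 276) = 3828*(-8759) = -33529452)
(-17184/(-28236))/C + 964/(-452) = -17184/(-28236)/(-33529452) + 964/(-452) = -17184*(-1/28236)*(-1/33529452) + 964*(-1/452) = (1432/2353)*(-1/33529452) - 241/113 = -358/19723700139 - 241/113 = -4753411773953/2228778115707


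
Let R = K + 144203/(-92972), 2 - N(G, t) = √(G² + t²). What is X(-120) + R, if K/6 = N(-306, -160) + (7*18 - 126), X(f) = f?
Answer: -10185179/92972 - 12*√29809 ≈ -2181.4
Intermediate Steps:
N(G, t) = 2 - √(G² + t²)
K = 12 - 12*√29809 (K = 6*((2 - √((-306)² + (-160)²)) + (7*18 - 126)) = 6*((2 - √(93636 + 25600)) + (126 - 126)) = 6*((2 - √119236) + 0) = 6*((2 - 2*√29809) + 0) = 6*(2 - 2*√29809) = 12 - 12*√29809 ≈ -2059.8)
R = 971461/92972 - 12*√29809 (R = (12 - 12*√29809) + 144203/(-92972) = (12 - 12*√29809) + 144203*(-1/92972) = (12 - 12*√29809) - 144203/92972 = 971461/92972 - 12*√29809 ≈ -2061.4)
X(-120) + R = -120 + (971461/92972 - 12*√29809) = -10185179/92972 - 12*√29809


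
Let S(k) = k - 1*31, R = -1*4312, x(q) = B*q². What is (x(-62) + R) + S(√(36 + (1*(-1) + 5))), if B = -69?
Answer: -269579 + 2*√10 ≈ -2.6957e+5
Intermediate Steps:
x(q) = -69*q²
R = -4312
S(k) = -31 + k (S(k) = k - 31 = -31 + k)
(x(-62) + R) + S(√(36 + (1*(-1) + 5))) = (-69*(-62)² - 4312) + (-31 + √(36 + (1*(-1) + 5))) = (-69*3844 - 4312) + (-31 + √(36 + (-1 + 5))) = (-265236 - 4312) + (-31 + √(36 + 4)) = -269548 + (-31 + √40) = -269548 + (-31 + 2*√10) = -269579 + 2*√10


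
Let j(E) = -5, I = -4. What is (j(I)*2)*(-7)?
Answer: 70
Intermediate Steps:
(j(I)*2)*(-7) = -5*2*(-7) = -10*(-7) = 70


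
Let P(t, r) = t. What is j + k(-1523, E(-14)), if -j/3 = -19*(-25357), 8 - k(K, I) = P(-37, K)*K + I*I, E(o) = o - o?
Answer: -1501692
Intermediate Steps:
E(o) = 0
k(K, I) = 8 - I² + 37*K (k(K, I) = 8 - (-37*K + I*I) = 8 - (-37*K + I²) = 8 - (I² - 37*K) = 8 + (-I² + 37*K) = 8 - I² + 37*K)
j = -1445349 (j = -(-57)*(-25357) = -3*481783 = -1445349)
j + k(-1523, E(-14)) = -1445349 + (8 - 1*0² + 37*(-1523)) = -1445349 + (8 - 1*0 - 56351) = -1445349 + (8 + 0 - 56351) = -1445349 - 56343 = -1501692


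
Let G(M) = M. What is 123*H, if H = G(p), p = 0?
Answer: 0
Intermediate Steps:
H = 0
123*H = 123*0 = 0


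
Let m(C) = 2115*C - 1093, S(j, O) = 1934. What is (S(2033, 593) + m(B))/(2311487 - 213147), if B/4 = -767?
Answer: -6487979/2098340 ≈ -3.0920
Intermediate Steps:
B = -3068 (B = 4*(-767) = -3068)
m(C) = -1093 + 2115*C
(S(2033, 593) + m(B))/(2311487 - 213147) = (1934 + (-1093 + 2115*(-3068)))/(2311487 - 213147) = (1934 + (-1093 - 6488820))/2098340 = (1934 - 6489913)*(1/2098340) = -6487979*1/2098340 = -6487979/2098340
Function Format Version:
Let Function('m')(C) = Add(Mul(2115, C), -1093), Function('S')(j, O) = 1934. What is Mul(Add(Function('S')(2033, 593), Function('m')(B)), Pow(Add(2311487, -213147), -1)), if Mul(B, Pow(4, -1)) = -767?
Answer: Rational(-6487979, 2098340) ≈ -3.0920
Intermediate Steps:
B = -3068 (B = Mul(4, -767) = -3068)
Function('m')(C) = Add(-1093, Mul(2115, C))
Mul(Add(Function('S')(2033, 593), Function('m')(B)), Pow(Add(2311487, -213147), -1)) = Mul(Add(1934, Add(-1093, Mul(2115, -3068))), Pow(Add(2311487, -213147), -1)) = Mul(Add(1934, Add(-1093, -6488820)), Pow(2098340, -1)) = Mul(Add(1934, -6489913), Rational(1, 2098340)) = Mul(-6487979, Rational(1, 2098340)) = Rational(-6487979, 2098340)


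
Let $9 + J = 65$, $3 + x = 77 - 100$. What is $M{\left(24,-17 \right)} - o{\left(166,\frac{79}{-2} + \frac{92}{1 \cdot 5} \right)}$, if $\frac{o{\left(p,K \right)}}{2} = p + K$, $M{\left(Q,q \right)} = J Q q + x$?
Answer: $- \frac{115819}{5} \approx -23164.0$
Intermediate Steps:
$x = -26$ ($x = -3 + \left(77 - 100\right) = -3 - 23 = -26$)
$J = 56$ ($J = -9 + 65 = 56$)
$M{\left(Q,q \right)} = -26 + 56 Q q$ ($M{\left(Q,q \right)} = 56 Q q - 26 = -26 + 56 Q q$)
$o{\left(p,K \right)} = 2 K + 2 p$ ($o{\left(p,K \right)} = 2 \left(p + K\right) = 2 \left(K + p\right) = 2 K + 2 p$)
$M{\left(24,-17 \right)} - o{\left(166,\frac{79}{-2} + \frac{92}{1 \cdot 5} \right)} = \left(-26 + 56 \cdot 24 \left(-17\right)\right) - \left(2 \left(\frac{79}{-2} + \frac{92}{1 \cdot 5}\right) + 2 \cdot 166\right) = \left(-26 - 22848\right) - \left(2 \left(79 \left(- \frac{1}{2}\right) + \frac{92}{5}\right) + 332\right) = -22874 - \left(2 \left(- \frac{79}{2} + 92 \cdot \frac{1}{5}\right) + 332\right) = -22874 - \left(2 \left(- \frac{79}{2} + \frac{92}{5}\right) + 332\right) = -22874 - \left(2 \left(- \frac{211}{10}\right) + 332\right) = -22874 - \left(- \frac{211}{5} + 332\right) = -22874 - \frac{1449}{5} = - \frac{115819}{5}$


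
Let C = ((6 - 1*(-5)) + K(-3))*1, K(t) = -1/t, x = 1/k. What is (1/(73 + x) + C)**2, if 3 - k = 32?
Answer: 5188464961/40297104 ≈ 128.76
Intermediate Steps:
k = -29 (k = 3 - 1*32 = 3 - 32 = -29)
x = -1/29 (x = 1/(-29) = -1/29 ≈ -0.034483)
C = 34/3 (C = ((6 - 1*(-5)) - 1/(-3))*1 = ((6 + 5) - 1*(-1/3))*1 = (11 + 1/3)*1 = (34/3)*1 = 34/3 ≈ 11.333)
(1/(73 + x) + C)**2 = (1/(73 - 1/29) + 34/3)**2 = (1/(2116/29) + 34/3)**2 = (29/2116 + 34/3)**2 = (72031/6348)**2 = 5188464961/40297104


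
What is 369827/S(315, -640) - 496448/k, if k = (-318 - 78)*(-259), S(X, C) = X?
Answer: 7138049/6105 ≈ 1169.2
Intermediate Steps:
k = 102564 (k = -396*(-259) = 102564)
369827/S(315, -640) - 496448/k = 369827/315 - 496448/102564 = 369827*(1/315) - 496448*1/102564 = 369827/315 - 124112/25641 = 7138049/6105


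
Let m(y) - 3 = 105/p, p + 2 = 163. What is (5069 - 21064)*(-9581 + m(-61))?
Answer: 3523362605/23 ≈ 1.5319e+8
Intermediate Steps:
p = 161 (p = -2 + 163 = 161)
m(y) = 84/23 (m(y) = 3 + 105/161 = 3 + 105*(1/161) = 3 + 15/23 = 84/23)
(5069 - 21064)*(-9581 + m(-61)) = (5069 - 21064)*(-9581 + 84/23) = -15995*(-220279/23) = 3523362605/23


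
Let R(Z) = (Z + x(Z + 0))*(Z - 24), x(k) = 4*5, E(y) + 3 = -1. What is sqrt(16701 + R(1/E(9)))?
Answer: 7*sqrt(5297)/4 ≈ 127.37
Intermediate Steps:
E(y) = -4 (E(y) = -3 - 1 = -4)
x(k) = 20
R(Z) = (-24 + Z)*(20 + Z) (R(Z) = (Z + 20)*(Z - 24) = (20 + Z)*(-24 + Z) = (-24 + Z)*(20 + Z))
sqrt(16701 + R(1/E(9))) = sqrt(16701 + (-480 + (1/(-4))**2 - 4/(-4))) = sqrt(16701 + (-480 + (-1/4)**2 - 4*(-1/4))) = sqrt(16701 + (-480 + 1/16 + 1)) = sqrt(16701 - 7663/16) = sqrt(259553/16) = 7*sqrt(5297)/4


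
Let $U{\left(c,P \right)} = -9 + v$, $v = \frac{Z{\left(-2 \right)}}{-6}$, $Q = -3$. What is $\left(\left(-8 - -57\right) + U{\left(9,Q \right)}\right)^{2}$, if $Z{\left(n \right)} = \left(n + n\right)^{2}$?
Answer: $\frac{12544}{9} \approx 1393.8$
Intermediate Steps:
$Z{\left(n \right)} = 4 n^{2}$ ($Z{\left(n \right)} = \left(2 n\right)^{2} = 4 n^{2}$)
$v = - \frac{8}{3}$ ($v = \frac{4 \left(-2\right)^{2}}{-6} = 4 \cdot 4 \left(- \frac{1}{6}\right) = 16 \left(- \frac{1}{6}\right) = - \frac{8}{3} \approx -2.6667$)
$U{\left(c,P \right)} = - \frac{35}{3}$ ($U{\left(c,P \right)} = -9 - \frac{8}{3} = - \frac{35}{3}$)
$\left(\left(-8 - -57\right) + U{\left(9,Q \right)}\right)^{2} = \left(\left(-8 - -57\right) - \frac{35}{3}\right)^{2} = \left(\left(-8 + 57\right) - \frac{35}{3}\right)^{2} = \left(49 - \frac{35}{3}\right)^{2} = \left(\frac{112}{3}\right)^{2} = \frac{12544}{9}$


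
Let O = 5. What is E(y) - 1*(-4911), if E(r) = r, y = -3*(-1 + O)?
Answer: 4899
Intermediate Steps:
y = -12 (y = -3*(-1 + 5) = -3*4 = -12)
E(y) - 1*(-4911) = -12 - 1*(-4911) = -12 + 4911 = 4899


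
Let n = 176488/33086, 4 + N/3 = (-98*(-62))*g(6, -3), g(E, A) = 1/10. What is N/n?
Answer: 74890161/220610 ≈ 339.47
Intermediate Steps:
g(E, A) = ⅒
N = 9054/5 (N = -12 + 3*(-98*(-62)*(⅒)) = -12 + 3*(6076*(⅒)) = -12 + 3*(3038/5) = -12 + 9114/5 = 9054/5 ≈ 1810.8)
n = 88244/16543 (n = 176488*(1/33086) = 88244/16543 ≈ 5.3342)
N/n = 9054/(5*(88244/16543)) = (9054/5)*(16543/88244) = 74890161/220610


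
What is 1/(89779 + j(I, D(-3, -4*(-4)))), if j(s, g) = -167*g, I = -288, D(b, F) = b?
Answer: 1/90280 ≈ 1.1077e-5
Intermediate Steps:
1/(89779 + j(I, D(-3, -4*(-4)))) = 1/(89779 - 167*(-3)) = 1/(89779 + 501) = 1/90280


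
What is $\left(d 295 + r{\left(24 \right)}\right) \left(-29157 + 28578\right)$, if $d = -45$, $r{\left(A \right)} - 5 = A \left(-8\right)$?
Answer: $7794498$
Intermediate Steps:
$r{\left(A \right)} = 5 - 8 A$ ($r{\left(A \right)} = 5 + A \left(-8\right) = 5 - 8 A$)
$\left(d 295 + r{\left(24 \right)}\right) \left(-29157 + 28578\right) = \left(\left(-45\right) 295 + \left(5 - 192\right)\right) \left(-29157 + 28578\right) = \left(-13275 + \left(5 - 192\right)\right) \left(-579\right) = \left(-13275 - 187\right) \left(-579\right) = \left(-13462\right) \left(-579\right) = 7794498$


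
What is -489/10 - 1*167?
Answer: -2159/10 ≈ -215.90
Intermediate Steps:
-489/10 - 1*167 = -489*⅒ - 167 = -489/10 - 167 = -2159/10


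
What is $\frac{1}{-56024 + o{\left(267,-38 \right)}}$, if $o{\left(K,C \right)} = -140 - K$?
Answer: $- \frac{1}{56431} \approx -1.7721 \cdot 10^{-5}$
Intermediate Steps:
$\frac{1}{-56024 + o{\left(267,-38 \right)}} = \frac{1}{-56024 - 407} = \frac{1}{-56431} = - \frac{1}{56431}$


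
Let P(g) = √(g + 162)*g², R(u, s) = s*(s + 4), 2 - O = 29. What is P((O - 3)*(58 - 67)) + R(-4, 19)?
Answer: 437 + 874800*√3 ≈ 1.5156e+6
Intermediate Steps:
O = -27 (O = 2 - 1*29 = 2 - 29 = -27)
R(u, s) = s*(4 + s)
P(g) = g²*√(162 + g) (P(g) = √(162 + g)*g² = g²*√(162 + g))
P((O - 3)*(58 - 67)) + R(-4, 19) = ((-27 - 3)*(58 - 67))²*√(162 + (-27 - 3)*(58 - 67)) + 19*(4 + 19) = (-30*(-9))²*√(162 - 30*(-9)) + 19*23 = 270²*√(162 + 270) + 437 = 72900*√432 + 437 = 72900*(12*√3) + 437 = 874800*√3 + 437 = 437 + 874800*√3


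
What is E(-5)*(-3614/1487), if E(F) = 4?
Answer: -14456/1487 ≈ -9.7216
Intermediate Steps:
E(-5)*(-3614/1487) = 4*(-3614/1487) = -14456/1487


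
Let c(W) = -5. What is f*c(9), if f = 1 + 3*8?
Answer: -125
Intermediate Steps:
f = 25 (f = 1 + 24 = 25)
f*c(9) = 25*(-5) = -125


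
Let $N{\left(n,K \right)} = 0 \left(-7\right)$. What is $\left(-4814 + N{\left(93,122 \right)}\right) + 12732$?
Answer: $7918$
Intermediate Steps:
$N{\left(n,K \right)} = 0$
$\left(-4814 + N{\left(93,122 \right)}\right) + 12732 = \left(-4814 + 0\right) + 12732 = -4814 + 12732 = 7918$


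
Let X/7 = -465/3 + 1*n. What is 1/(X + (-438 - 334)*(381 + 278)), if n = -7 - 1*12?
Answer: -1/509966 ≈ -1.9609e-6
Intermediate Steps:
n = -19 (n = -7 - 12 = -19)
X = -1218 (X = 7*(-465/3 + 1*(-19)) = 7*(-465*⅓ - 19) = 7*(-155 - 19) = 7*(-174) = -1218)
1/(X + (-438 - 334)*(381 + 278)) = 1/(-1218 + (-438 - 334)*(381 + 278)) = 1/(-1218 - 772*659) = 1/(-1218 - 508748) = 1/(-509966) = -1/509966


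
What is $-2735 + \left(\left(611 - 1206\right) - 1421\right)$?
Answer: $-4751$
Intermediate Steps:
$-2735 + \left(\left(611 - 1206\right) - 1421\right) = -2735 - 2016 = -4751$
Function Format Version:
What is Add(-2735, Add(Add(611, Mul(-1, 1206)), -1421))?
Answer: -4751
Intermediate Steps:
Add(-2735, Add(Add(611, Mul(-1, 1206)), -1421)) = Add(-2735, Add(Add(611, -1206), -1421)) = Add(-2735, Add(-595, -1421)) = Add(-2735, -2016) = -4751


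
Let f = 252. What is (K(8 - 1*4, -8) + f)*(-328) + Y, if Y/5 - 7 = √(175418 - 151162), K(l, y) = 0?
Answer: -82621 + 40*√379 ≈ -81842.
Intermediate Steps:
Y = 35 + 40*√379 (Y = 35 + 5*√(175418 - 151162) = 35 + 5*√24256 = 35 + 5*(8*√379) = 35 + 40*√379 ≈ 813.72)
(K(8 - 1*4, -8) + f)*(-328) + Y = (0 + 252)*(-328) + (35 + 40*√379) = 252*(-328) + (35 + 40*√379) = -82656 + (35 + 40*√379) = -82621 + 40*√379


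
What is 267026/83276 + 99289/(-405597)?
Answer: 50018276879/16888247886 ≈ 2.9617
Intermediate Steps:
267026/83276 + 99289/(-405597) = 267026*(1/83276) + 99289*(-1/405597) = 133513/41638 - 99289/405597 = 50018276879/16888247886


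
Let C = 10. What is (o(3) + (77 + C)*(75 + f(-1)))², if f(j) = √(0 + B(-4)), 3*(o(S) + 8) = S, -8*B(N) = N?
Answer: 84976217/2 + 567066*√2 ≈ 4.3290e+7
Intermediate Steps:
B(N) = -N/8
o(S) = -8 + S/3
f(j) = √2/2 (f(j) = √(0 - ⅛*(-4)) = √(0 + ½) = √(½) = √2/2)
(o(3) + (77 + C)*(75 + f(-1)))² = ((-8 + (⅓)*3) + (77 + 10)*(75 + √2/2))² = ((-8 + 1) + 87*(75 + √2/2))² = (-7 + (6525 + 87*√2/2))² = (6518 + 87*√2/2)²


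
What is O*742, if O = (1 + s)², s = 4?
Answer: 18550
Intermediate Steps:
O = 25 (O = (1 + 4)² = 5² = 25)
O*742 = 25*742 = 18550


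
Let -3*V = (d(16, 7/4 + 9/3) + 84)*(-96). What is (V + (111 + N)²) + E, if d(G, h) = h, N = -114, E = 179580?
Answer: 182429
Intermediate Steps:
V = 2840 (V = -((7/4 + 9/3) + 84)*(-96)/3 = -((7*(¼) + 9*(⅓)) + 84)*(-96)/3 = -((7/4 + 3) + 84)*(-96)/3 = -(19/4 + 84)*(-96)/3 = -355*(-96)/12 = -⅓*(-8520) = 2840)
(V + (111 + N)²) + E = (2840 + (111 - 114)²) + 179580 = (2840 + (-3)²) + 179580 = (2840 + 9) + 179580 = 2849 + 179580 = 182429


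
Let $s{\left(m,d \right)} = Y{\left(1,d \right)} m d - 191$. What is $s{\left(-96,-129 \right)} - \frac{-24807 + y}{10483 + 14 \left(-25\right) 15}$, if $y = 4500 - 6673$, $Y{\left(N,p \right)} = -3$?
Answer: $- \frac{195388939}{5233} \approx -37338.0$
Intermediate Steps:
$y = -2173$ ($y = 4500 - 6673 = -2173$)
$s{\left(m,d \right)} = -191 - 3 d m$ ($s{\left(m,d \right)} = - 3 m d - 191 = - 3 d m - 191 = -191 - 3 d m$)
$s{\left(-96,-129 \right)} - \frac{-24807 + y}{10483 + 14 \left(-25\right) 15} = \left(-191 - \left(-387\right) \left(-96\right)\right) - \frac{-24807 - 2173}{10483 + 14 \left(-25\right) 15} = \left(-191 - 37152\right) - - \frac{26980}{10483 - 5250} = -37343 - - \frac{26980}{10483 - 5250} = -37343 - - \frac{26980}{5233} = -37343 + \frac{26980}{5233} = - \frac{195388939}{5233}$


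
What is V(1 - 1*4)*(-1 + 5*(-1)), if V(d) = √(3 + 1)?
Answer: -12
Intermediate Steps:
V(d) = 2 (V(d) = √4 = 2)
V(1 - 1*4)*(-1 + 5*(-1)) = 2*(-1 + 5*(-1)) = 2*(-1 - 5) = 2*(-6) = -12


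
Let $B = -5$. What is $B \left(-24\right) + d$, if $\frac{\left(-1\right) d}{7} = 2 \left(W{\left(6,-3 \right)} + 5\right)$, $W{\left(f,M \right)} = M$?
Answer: $92$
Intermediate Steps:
$d = -28$ ($d = - 7 \cdot 2 \left(-3 + 5\right) = - 7 \cdot 2 \cdot 2 = \left(-7\right) 4 = -28$)
$B \left(-24\right) + d = \left(-5\right) \left(-24\right) - 28 = 120 - 28 = 92$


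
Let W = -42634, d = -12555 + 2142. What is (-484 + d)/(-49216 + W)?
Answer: 10897/91850 ≈ 0.11864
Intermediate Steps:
d = -10413
(-484 + d)/(-49216 + W) = (-484 - 10413)/(-49216 - 42634) = -10897/(-91850) = -10897*(-1/91850) = 10897/91850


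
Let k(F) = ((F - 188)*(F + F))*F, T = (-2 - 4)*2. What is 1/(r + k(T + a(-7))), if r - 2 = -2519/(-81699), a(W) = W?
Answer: -81699/12210076429 ≈ -6.6911e-6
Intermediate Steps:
T = -12 (T = -6*2 = -12)
k(F) = 2*F²*(-188 + F) (k(F) = ((-188 + F)*(2*F))*F = (2*F*(-188 + F))*F = 2*F²*(-188 + F))
r = 165917/81699 (r = 2 - 2519/(-81699) = 2 - 2519*(-1/81699) = 2 + 2519/81699 = 165917/81699 ≈ 2.0308)
1/(r + k(T + a(-7))) = 1/(165917/81699 + 2*(-12 - 7)²*(-188 + (-12 - 7))) = 1/(165917/81699 + 2*(-19)²*(-188 - 19)) = 1/(165917/81699 + 2*361*(-207)) = 1/(165917/81699 - 149454) = 1/(-12210076429/81699) = -81699/12210076429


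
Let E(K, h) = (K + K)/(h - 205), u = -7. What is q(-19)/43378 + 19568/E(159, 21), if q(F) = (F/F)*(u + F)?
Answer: -39045754451/3448551 ≈ -11322.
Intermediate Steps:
q(F) = -7 + F (q(F) = (F/F)*(-7 + F) = 1*(-7 + F) = -7 + F)
E(K, h) = 2*K/(-205 + h) (E(K, h) = (2*K)/(-205 + h) = 2*K/(-205 + h))
q(-19)/43378 + 19568/E(159, 21) = (-7 - 19)/43378 + 19568/((2*159/(-205 + 21))) = -26*1/43378 + 19568/((2*159/(-184))) = -13/21689 + 19568/((2*159*(-1/184))) = -13/21689 + 19568/(-159/92) = -13/21689 + 19568*(-92/159) = -13/21689 - 1800256/159 = -39045754451/3448551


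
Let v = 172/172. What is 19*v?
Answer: 19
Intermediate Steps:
v = 1 (v = 172*(1/172) = 1)
19*v = 19*1 = 19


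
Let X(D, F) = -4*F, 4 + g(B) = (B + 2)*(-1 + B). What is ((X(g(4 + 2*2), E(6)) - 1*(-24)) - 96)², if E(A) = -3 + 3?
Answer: 5184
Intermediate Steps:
E(A) = 0
g(B) = -4 + (-1 + B)*(2 + B) (g(B) = -4 + (B + 2)*(-1 + B) = -4 + (2 + B)*(-1 + B) = -4 + (-1 + B)*(2 + B))
((X(g(4 + 2*2), E(6)) - 1*(-24)) - 96)² = ((-4*0 - 1*(-24)) - 96)² = ((0 + 24) - 96)² = (24 - 96)² = (-72)² = 5184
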